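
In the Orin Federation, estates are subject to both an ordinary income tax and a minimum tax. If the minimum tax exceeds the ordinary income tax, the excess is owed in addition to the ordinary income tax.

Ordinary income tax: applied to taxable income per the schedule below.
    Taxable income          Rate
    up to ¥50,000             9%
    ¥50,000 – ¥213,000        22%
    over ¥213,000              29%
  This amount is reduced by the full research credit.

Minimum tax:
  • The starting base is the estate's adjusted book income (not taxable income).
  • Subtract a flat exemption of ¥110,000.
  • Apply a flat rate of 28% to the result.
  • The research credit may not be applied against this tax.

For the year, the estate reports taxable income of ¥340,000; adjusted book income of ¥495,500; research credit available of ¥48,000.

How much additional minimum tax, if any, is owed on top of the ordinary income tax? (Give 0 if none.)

Minimum tax:
  Base (adjusted book income): ¥495,500
  Less exemption ¥110,000 → base ¥385,500
  ¥385,500 × 28% = ¥107,940

Ordinary income tax:
  ¥50,000 × 9% = ¥4,500
  ¥163,000 × 22% = ¥35,860
  ¥127,000 × 29% = ¥36,830
  → ¥77,190
  Less research credit ¥48,000 → ¥29,190

Excess of minimum tax over ordinary income tax: ¥107,940 − ¥29,190 = ¥78,750.

¥78,750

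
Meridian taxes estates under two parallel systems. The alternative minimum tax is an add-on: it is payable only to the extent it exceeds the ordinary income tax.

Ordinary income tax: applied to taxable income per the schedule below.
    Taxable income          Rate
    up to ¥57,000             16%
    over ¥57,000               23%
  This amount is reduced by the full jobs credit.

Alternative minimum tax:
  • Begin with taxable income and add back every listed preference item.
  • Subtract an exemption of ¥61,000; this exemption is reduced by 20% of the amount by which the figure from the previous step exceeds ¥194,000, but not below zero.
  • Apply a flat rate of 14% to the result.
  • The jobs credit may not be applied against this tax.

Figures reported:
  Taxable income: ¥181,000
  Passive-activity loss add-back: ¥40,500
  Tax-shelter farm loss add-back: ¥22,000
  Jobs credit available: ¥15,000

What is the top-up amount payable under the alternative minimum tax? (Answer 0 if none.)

¥4,296

Ordinary income tax:
  ¥57,000 × 16% = ¥9,120
  ¥124,000 × 23% = ¥28,520
  → ¥37,640
  Less jobs credit ¥15,000 → ¥22,640

Alternative minimum tax:
  Adjusted income: ¥181,000 + ¥40,500 + ¥22,000 = ¥243,500
  Exemption: ¥61,000 − 20% × (¥243,500 − ¥194,000) = ¥61,000 − ¥9,900 = ¥51,100
  Base: ¥243,500 − ¥51,100 = ¥192,400
  ¥192,400 × 14% = ¥26,936

Excess of alternative minimum tax over ordinary income tax: ¥26,936 − ¥22,640 = ¥4,296.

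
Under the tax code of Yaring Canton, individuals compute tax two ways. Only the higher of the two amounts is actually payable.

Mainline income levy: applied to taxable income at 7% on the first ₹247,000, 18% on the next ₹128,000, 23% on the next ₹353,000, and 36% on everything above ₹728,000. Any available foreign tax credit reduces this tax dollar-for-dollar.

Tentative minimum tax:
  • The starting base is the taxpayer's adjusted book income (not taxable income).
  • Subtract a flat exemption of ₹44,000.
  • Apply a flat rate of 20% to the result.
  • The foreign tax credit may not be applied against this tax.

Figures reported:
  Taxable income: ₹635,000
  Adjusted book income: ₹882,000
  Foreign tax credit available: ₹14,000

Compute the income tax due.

₹167,600

Mainline income levy:
  ₹247,000 × 7% = ₹17,290
  ₹128,000 × 18% = ₹23,040
  ₹260,000 × 23% = ₹59,800
  → ₹100,130
  Less foreign tax credit ₹14,000 → ₹86,130

Tentative minimum tax:
  Base (adjusted book income): ₹882,000
  Less exemption ₹44,000 → base ₹838,000
  ₹838,000 × 20% = ₹167,600

₹167,600 > ₹86,130, so the tentative minimum tax is the binding amount.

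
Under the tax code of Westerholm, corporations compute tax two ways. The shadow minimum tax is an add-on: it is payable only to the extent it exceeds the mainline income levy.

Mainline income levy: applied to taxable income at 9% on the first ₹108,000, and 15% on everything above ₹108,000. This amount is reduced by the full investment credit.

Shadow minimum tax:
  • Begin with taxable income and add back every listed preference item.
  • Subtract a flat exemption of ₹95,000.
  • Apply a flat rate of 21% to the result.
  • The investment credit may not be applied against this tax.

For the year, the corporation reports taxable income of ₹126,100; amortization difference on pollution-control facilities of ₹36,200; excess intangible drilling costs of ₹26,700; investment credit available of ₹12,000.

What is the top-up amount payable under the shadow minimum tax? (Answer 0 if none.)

Shadow minimum tax:
  Adjusted income: ₹126,100 + ₹36,200 + ₹26,700 = ₹189,000
  Less exemption ₹95,000 → base ₹94,000
  ₹94,000 × 21% = ₹19,740

Mainline income levy:
  ₹108,000 × 9% = ₹9,720
  ₹18,100 × 15% = ₹2,715
  → ₹12,435
  Less investment credit ₹12,000 → ₹435

Excess of shadow minimum tax over mainline income levy: ₹19,740 − ₹435 = ₹19,305.

₹19,305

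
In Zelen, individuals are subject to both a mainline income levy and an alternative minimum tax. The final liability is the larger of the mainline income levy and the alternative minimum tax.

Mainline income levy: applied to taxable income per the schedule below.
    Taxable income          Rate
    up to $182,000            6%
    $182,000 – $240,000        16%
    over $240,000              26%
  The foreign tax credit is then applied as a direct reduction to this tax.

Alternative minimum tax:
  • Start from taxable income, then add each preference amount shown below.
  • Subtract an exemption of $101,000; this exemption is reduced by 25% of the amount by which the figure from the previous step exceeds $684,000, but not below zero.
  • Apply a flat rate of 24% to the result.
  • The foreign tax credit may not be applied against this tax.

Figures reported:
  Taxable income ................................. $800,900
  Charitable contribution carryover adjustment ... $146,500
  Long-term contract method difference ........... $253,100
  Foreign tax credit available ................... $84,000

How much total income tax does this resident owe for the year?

$288,120

Mainline income levy:
  $182,000 × 6% = $10,920
  $58,000 × 16% = $9,280
  $560,900 × 26% = $145,834
  → $166,034
  Less foreign tax credit $84,000 → $82,034

Alternative minimum tax:
  Adjusted income: $800,900 + $146,500 + $253,100 = $1,200,500
  Exemption: 25% × ($1,200,500 − $684,000) = $129,125 ≥ $101,000, so the exemption is fully phased out
  Base: $1,200,500 − $0 = $1,200,500
  $1,200,500 × 24% = $288,120

$288,120 > $82,034, so the alternative minimum tax is the binding amount.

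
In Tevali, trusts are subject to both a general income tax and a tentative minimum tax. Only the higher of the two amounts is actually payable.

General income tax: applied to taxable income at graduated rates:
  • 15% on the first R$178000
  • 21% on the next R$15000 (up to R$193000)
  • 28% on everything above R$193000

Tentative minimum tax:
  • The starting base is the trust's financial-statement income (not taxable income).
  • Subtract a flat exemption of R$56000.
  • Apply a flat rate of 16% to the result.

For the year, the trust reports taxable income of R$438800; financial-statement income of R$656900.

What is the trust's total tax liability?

Tentative minimum tax:
  Base (financial-statement income): R$656900
  Less exemption R$56000 → base R$600900
  R$600900 × 16% = R$96144

General income tax:
  R$178000 × 15% = R$26700
  R$15000 × 21% = R$3150
  R$245800 × 28% = R$68824
  → R$98674

R$98674 > R$96144, so the general income tax governs.

R$98674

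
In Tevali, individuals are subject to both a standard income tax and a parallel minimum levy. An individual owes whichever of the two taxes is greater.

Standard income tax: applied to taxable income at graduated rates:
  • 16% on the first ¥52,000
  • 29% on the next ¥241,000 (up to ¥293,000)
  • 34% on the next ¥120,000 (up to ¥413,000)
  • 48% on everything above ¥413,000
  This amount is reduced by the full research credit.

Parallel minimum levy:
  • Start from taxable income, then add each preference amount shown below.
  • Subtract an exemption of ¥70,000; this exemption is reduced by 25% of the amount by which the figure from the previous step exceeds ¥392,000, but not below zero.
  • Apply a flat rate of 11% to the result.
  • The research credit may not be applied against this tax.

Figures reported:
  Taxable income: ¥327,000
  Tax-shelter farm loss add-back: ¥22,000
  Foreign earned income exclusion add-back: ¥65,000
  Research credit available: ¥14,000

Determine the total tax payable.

Standard income tax:
  ¥52,000 × 16% = ¥8,320
  ¥241,000 × 29% = ¥69,890
  ¥34,000 × 34% = ¥11,560
  → ¥89,770
  Less research credit ¥14,000 → ¥75,770

Parallel minimum levy:
  Adjusted income: ¥327,000 + ¥22,000 + ¥65,000 = ¥414,000
  Exemption: ¥70,000 − 25% × (¥414,000 − ¥392,000) = ¥70,000 − ¥5,500 = ¥64,500
  Base: ¥414,000 − ¥64,500 = ¥349,500
  ¥349,500 × 11% = ¥38,445

¥75,770 > ¥38,445, so the standard income tax governs.

¥75,770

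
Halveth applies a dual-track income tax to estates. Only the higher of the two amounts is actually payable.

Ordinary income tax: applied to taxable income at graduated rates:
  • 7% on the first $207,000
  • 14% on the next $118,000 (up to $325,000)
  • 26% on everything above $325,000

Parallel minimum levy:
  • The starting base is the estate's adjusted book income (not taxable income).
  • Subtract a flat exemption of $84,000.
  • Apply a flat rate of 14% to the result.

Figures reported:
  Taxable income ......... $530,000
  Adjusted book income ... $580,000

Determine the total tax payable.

$84,310

Parallel minimum levy:
  Base (adjusted book income): $580,000
  Less exemption $84,000 → base $496,000
  $496,000 × 14% = $69,440

Ordinary income tax:
  $207,000 × 7% = $14,490
  $118,000 × 14% = $16,520
  $205,000 × 26% = $53,300
  → $84,310

$84,310 > $69,440, so the ordinary income tax governs.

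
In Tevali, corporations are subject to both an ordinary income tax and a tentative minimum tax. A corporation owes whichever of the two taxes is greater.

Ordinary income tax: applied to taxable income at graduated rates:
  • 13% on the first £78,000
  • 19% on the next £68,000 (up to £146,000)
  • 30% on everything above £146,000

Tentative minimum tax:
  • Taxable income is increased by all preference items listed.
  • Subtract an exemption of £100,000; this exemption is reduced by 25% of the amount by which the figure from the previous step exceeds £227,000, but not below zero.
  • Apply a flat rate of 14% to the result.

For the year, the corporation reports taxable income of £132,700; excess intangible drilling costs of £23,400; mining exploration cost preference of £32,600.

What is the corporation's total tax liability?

Tentative minimum tax:
  Adjusted income: £132,700 + £23,400 + £32,600 = £188,700
  Exemption: £188,700 ≤ £227,000, so full £100,000 applies
  Base: £188,700 − £100,000 = £88,700
  £88,700 × 14% = £12,418

Ordinary income tax:
  £78,000 × 13% = £10,140
  £54,700 × 19% = £10,393
  → £20,533

£20,533 > £12,418, so the ordinary income tax governs.

£20,533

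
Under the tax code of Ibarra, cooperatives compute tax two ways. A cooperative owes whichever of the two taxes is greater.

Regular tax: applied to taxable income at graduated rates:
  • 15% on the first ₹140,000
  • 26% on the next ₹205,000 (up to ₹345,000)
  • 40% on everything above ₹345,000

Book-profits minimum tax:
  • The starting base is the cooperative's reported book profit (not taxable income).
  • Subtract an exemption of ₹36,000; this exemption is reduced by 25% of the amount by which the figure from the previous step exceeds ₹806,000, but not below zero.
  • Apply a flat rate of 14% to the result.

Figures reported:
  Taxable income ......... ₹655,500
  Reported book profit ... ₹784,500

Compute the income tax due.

Book-profits minimum tax:
  Base (reported book profit): ₹784,500
  Exemption: ₹784,500 ≤ ₹806,000, so full ₹36,000 applies
  Base: ₹784,500 − ₹36,000 = ₹748,500
  ₹748,500 × 14% = ₹104,790

Regular tax:
  ₹140,000 × 15% = ₹21,000
  ₹205,000 × 26% = ₹53,300
  ₹310,500 × 40% = ₹124,200
  → ₹198,500

₹198,500 > ₹104,790, so the regular tax governs.

₹198,500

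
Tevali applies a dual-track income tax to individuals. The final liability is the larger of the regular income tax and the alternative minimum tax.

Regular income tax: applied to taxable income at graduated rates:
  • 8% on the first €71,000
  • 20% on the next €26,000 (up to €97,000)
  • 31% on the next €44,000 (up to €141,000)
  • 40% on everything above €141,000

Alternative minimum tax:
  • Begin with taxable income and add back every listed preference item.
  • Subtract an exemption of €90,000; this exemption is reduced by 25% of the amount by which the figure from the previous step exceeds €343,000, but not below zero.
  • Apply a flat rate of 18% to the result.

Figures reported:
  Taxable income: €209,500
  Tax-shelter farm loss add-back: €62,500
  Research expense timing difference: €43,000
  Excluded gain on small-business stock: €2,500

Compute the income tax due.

Regular income tax:
  €71,000 × 8% = €5,680
  €26,000 × 20% = €5,200
  €44,000 × 31% = €13,640
  €68,500 × 40% = €27,400
  → €51,920

Alternative minimum tax:
  Adjusted income: €209,500 + €62,500 + €43,000 + €2,500 = €317,500
  Exemption: €317,500 ≤ €343,000, so full €90,000 applies
  Base: €317,500 − €90,000 = €227,500
  €227,500 × 18% = €40,950

€51,920 > €40,950, so the regular income tax governs.

€51,920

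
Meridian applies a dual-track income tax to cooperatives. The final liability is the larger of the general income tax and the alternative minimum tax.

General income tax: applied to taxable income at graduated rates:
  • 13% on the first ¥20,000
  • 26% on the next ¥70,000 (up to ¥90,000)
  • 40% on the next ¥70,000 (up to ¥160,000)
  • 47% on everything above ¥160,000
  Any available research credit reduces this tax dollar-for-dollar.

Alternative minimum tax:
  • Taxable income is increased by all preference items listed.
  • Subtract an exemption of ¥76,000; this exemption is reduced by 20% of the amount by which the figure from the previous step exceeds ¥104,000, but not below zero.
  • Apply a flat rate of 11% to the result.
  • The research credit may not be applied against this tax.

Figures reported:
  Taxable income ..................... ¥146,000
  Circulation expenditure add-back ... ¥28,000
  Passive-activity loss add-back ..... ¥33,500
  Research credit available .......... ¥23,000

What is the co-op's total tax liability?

¥20,200

Alternative minimum tax:
  Adjusted income: ¥146,000 + ¥28,000 + ¥33,500 = ¥207,500
  Exemption: ¥76,000 − 20% × (¥207,500 − ¥104,000) = ¥76,000 − ¥20,700 = ¥55,300
  Base: ¥207,500 − ¥55,300 = ¥152,200
  ¥152,200 × 11% = ¥16,742

General income tax:
  ¥20,000 × 13% = ¥2,600
  ¥70,000 × 26% = ¥18,200
  ¥56,000 × 40% = ¥22,400
  → ¥43,200
  Less research credit ¥23,000 → ¥20,200

¥20,200 > ¥16,742, so the general income tax governs.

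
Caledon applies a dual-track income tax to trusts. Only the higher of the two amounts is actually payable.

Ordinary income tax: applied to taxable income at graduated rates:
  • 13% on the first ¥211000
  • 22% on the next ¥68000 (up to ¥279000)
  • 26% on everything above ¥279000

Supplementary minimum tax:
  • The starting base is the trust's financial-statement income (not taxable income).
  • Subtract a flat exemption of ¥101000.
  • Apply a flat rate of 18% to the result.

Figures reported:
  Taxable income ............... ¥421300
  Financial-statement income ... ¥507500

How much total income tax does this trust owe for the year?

Supplementary minimum tax:
  Base (financial-statement income): ¥507500
  Less exemption ¥101000 → base ¥406500
  ¥406500 × 18% = ¥73170

Ordinary income tax:
  ¥211000 × 13% = ¥27430
  ¥68000 × 22% = ¥14960
  ¥142300 × 26% = ¥36998
  → ¥79388

¥79388 > ¥73170, so the ordinary income tax governs.

¥79388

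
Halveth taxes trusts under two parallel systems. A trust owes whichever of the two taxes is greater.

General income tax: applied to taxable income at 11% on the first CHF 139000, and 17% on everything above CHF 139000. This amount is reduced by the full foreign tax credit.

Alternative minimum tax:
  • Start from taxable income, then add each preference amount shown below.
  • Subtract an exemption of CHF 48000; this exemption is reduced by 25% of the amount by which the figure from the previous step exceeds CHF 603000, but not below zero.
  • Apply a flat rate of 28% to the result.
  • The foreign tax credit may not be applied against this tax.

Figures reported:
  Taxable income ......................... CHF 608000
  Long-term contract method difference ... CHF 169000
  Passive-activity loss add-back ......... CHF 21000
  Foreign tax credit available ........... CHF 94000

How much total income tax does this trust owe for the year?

General income tax:
  CHF 139000 × 11% = CHF 15290
  CHF 469000 × 17% = CHF 79730
  → CHF 95020
  Less foreign tax credit CHF 94000 → CHF 1020

Alternative minimum tax:
  Adjusted income: CHF 608000 + CHF 169000 + CHF 21000 = CHF 798000
  Exemption: 25% × (CHF 798000 − CHF 603000) = CHF 48750 ≥ CHF 48000, so the exemption is fully phased out
  Base: CHF 798000 − CHF 0 = CHF 798000
  CHF 798000 × 28% = CHF 223440

CHF 223440 > CHF 1020, so the alternative minimum tax is the binding amount.

CHF 223440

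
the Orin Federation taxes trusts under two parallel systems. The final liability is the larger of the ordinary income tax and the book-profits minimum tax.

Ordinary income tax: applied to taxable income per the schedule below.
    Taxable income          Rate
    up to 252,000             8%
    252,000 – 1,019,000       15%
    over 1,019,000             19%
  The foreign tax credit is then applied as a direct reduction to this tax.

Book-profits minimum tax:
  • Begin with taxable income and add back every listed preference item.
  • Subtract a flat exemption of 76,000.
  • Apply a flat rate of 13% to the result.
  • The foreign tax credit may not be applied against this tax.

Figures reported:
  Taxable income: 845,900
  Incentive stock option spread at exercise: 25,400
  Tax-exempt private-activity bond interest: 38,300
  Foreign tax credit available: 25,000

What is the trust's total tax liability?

108,368

Ordinary income tax:
  252,000 × 8% = 20,160
  593,900 × 15% = 89,085
  → 109,245
  Less foreign tax credit 25,000 → 84,245

Book-profits minimum tax:
  Adjusted income: 845,900 + 25,400 + 38,300 = 909,600
  Less exemption 76,000 → base 833,600
  833,600 × 13% = 108,368

108,368 > 84,245, so the book-profits minimum tax is the binding amount.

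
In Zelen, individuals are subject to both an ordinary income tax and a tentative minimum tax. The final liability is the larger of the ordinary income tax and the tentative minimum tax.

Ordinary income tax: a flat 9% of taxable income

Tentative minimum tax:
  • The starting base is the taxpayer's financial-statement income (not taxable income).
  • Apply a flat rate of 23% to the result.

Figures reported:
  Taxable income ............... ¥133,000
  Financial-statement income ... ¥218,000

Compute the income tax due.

¥50,140

Tentative minimum tax:
  Base (financial-statement income): ¥218,000
  ¥218,000 × 23% = ¥50,140

Ordinary income tax:
  ¥133,000 × 9% = ¥11,970

¥50,140 > ¥11,970, so the tentative minimum tax is the binding amount.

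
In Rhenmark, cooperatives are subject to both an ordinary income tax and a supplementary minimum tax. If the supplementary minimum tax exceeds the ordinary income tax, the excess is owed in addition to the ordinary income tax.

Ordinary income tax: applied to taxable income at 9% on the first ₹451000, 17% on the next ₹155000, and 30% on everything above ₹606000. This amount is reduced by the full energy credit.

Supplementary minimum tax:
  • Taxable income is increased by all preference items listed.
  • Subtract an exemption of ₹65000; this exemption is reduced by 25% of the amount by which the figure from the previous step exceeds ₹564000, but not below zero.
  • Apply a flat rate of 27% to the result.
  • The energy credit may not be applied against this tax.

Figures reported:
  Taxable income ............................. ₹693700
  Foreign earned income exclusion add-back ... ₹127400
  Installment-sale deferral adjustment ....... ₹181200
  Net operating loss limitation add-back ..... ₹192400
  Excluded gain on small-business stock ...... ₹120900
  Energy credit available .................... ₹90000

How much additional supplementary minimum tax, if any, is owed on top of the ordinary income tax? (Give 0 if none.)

₹351962

Ordinary income tax:
  ₹451000 × 9% = ₹40590
  ₹155000 × 17% = ₹26350
  ₹87700 × 30% = ₹26310
  → ₹93250
  Less energy credit ₹90000 → ₹3250

Supplementary minimum tax:
  Adjusted income: ₹693700 + ₹127400 + ₹181200 + ₹192400 + ₹120900 = ₹1315600
  Exemption: 25% × (₹1315600 − ₹564000) = ₹187900 ≥ ₹65000, so the exemption is fully phased out
  Base: ₹1315600 − ₹0 = ₹1315600
  ₹1315600 × 27% = ₹355212

Excess of supplementary minimum tax over ordinary income tax: ₹355212 − ₹3250 = ₹351962.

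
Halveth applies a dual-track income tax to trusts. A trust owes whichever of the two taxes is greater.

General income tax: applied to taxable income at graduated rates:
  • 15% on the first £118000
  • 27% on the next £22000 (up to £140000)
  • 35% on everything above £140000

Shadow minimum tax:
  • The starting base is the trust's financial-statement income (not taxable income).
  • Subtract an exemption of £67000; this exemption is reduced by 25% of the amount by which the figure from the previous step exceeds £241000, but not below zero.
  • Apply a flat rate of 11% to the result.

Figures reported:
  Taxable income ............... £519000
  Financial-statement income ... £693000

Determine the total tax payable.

General income tax:
  £118000 × 15% = £17700
  £22000 × 27% = £5940
  £379000 × 35% = £132650
  → £156290

Shadow minimum tax:
  Base (financial-statement income): £693000
  Exemption: 25% × (£693000 − £241000) = £113000 ≥ £67000, so the exemption is fully phased out
  Base: £693000 − £0 = £693000
  £693000 × 11% = £76230

£156290 > £76230, so the general income tax governs.

£156290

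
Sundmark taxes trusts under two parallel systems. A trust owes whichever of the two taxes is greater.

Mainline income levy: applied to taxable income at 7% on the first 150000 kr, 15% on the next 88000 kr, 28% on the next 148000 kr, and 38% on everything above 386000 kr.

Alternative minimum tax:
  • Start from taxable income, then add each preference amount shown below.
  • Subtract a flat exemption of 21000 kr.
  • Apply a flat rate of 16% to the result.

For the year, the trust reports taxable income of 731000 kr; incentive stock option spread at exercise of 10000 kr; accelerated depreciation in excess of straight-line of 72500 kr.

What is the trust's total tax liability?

Alternative minimum tax:
  Adjusted income: 731000 kr + 10000 kr + 72500 kr = 813500 kr
  Less exemption 21000 kr → base 792500 kr
  792500 kr × 16% = 126800 kr

Mainline income levy:
  150000 kr × 7% = 10500 kr
  88000 kr × 15% = 13200 kr
  148000 kr × 28% = 41440 kr
  345000 kr × 38% = 131100 kr
  → 196240 kr

196240 kr > 126800 kr, so the mainline income levy governs.

196240 kr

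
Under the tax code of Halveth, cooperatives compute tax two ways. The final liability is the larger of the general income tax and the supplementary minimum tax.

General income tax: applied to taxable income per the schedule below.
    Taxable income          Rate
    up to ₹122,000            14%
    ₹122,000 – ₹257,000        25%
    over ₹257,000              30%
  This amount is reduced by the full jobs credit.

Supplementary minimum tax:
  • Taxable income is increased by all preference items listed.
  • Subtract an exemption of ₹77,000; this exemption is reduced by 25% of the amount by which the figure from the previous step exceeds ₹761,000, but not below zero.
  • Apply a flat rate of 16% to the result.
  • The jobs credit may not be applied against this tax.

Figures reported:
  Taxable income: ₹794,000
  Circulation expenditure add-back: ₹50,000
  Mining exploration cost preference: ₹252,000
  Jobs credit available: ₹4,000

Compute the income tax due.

Supplementary minimum tax:
  Adjusted income: ₹794,000 + ₹50,000 + ₹252,000 = ₹1,096,000
  Exemption: 25% × (₹1,096,000 − ₹761,000) = ₹83,750 ≥ ₹77,000, so the exemption is fully phased out
  Base: ₹1,096,000 − ₹0 = ₹1,096,000
  ₹1,096,000 × 16% = ₹175,360

General income tax:
  ₹122,000 × 14% = ₹17,080
  ₹135,000 × 25% = ₹33,750
  ₹537,000 × 30% = ₹161,100
  → ₹211,930
  Less jobs credit ₹4,000 → ₹207,930

₹207,930 > ₹175,360, so the general income tax governs.

₹207,930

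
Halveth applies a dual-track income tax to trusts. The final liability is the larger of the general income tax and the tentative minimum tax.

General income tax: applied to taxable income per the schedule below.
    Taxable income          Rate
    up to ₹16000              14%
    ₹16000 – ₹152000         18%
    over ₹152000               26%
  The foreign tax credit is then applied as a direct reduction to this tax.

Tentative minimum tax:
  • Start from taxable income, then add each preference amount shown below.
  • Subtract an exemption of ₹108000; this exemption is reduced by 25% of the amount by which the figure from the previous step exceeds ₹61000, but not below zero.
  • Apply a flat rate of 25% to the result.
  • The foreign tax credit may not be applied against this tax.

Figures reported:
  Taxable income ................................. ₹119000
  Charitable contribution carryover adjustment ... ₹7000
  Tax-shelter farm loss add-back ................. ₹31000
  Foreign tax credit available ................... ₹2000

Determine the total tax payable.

General income tax:
  ₹16000 × 14% = ₹2240
  ₹103000 × 18% = ₹18540
  → ₹20780
  Less foreign tax credit ₹2000 → ₹18780

Tentative minimum tax:
  Adjusted income: ₹119000 + ₹7000 + ₹31000 = ₹157000
  Exemption: ₹108000 − 25% × (₹157000 − ₹61000) = ₹108000 − ₹24000 = ₹84000
  Base: ₹157000 − ₹84000 = ₹73000
  ₹73000 × 25% = ₹18250

₹18780 > ₹18250, so the general income tax governs.

₹18780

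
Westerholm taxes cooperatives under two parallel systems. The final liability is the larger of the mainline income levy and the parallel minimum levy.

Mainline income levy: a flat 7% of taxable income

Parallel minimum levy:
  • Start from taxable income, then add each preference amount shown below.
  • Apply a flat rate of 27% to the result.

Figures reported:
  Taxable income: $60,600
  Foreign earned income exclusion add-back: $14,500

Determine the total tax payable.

Parallel minimum levy:
  Adjusted income: $60,600 + $14,500 = $75,100
  $75,100 × 27% = $20,277

Mainline income levy:
  $60,600 × 7% = $4,242

$20,277 > $4,242, so the parallel minimum levy is the binding amount.

$20,277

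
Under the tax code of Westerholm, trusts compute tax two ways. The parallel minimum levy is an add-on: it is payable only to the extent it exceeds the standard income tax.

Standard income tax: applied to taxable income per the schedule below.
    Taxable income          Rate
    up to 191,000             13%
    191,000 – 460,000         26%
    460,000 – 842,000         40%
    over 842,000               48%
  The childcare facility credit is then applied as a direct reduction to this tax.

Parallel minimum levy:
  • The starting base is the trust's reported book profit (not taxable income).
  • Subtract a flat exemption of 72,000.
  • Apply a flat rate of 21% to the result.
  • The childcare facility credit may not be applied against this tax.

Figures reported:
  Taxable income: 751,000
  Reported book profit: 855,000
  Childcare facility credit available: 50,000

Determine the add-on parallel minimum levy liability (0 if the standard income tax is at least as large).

Parallel minimum levy:
  Base (reported book profit): 855,000
  Less exemption 72,000 → base 783,000
  783,000 × 21% = 164,430

Standard income tax:
  191,000 × 13% = 24,830
  269,000 × 26% = 69,940
  291,000 × 40% = 116,400
  → 211,170
  Less childcare facility credit 50,000 → 161,170

Excess of parallel minimum levy over standard income tax: 164,430 − 161,170 = 3,260.

3,260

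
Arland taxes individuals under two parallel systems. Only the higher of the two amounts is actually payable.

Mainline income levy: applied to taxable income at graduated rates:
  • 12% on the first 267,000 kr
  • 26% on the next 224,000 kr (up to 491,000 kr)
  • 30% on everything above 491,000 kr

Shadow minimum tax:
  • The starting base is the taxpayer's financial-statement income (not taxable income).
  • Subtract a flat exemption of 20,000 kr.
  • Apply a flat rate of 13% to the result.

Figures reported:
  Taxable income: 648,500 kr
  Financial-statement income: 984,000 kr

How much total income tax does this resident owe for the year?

137,530 kr

Mainline income levy:
  267,000 kr × 12% = 32,040 kr
  224,000 kr × 26% = 58,240 kr
  157,500 kr × 30% = 47,250 kr
  → 137,530 kr

Shadow minimum tax:
  Base (financial-statement income): 984,000 kr
  Less exemption 20,000 kr → base 964,000 kr
  964,000 kr × 13% = 125,320 kr

137,530 kr > 125,320 kr, so the mainline income levy governs.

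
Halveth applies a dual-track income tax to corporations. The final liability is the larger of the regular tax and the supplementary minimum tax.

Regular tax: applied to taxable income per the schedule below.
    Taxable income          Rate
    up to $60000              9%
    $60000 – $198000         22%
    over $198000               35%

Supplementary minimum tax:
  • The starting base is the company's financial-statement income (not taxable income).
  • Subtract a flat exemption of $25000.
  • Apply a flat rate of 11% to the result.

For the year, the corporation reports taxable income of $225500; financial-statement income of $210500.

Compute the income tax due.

$45385

Supplementary minimum tax:
  Base (financial-statement income): $210500
  Less exemption $25000 → base $185500
  $185500 × 11% = $20405

Regular tax:
  $60000 × 9% = $5400
  $138000 × 22% = $30360
  $27500 × 35% = $9625
  → $45385

$45385 > $20405, so the regular tax governs.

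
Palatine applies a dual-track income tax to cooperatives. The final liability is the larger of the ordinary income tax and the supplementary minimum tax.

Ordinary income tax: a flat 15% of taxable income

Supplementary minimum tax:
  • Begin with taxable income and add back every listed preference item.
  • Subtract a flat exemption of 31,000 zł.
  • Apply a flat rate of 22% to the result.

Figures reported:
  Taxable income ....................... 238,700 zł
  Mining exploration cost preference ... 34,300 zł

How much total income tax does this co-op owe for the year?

Ordinary income tax:
  238,700 zł × 15% = 35,805 zł

Supplementary minimum tax:
  Adjusted income: 238,700 zł + 34,300 zł = 273,000 zł
  Less exemption 31,000 zł → base 242,000 zł
  242,000 zł × 22% = 53,240 zł

53,240 zł > 35,805 zł, so the supplementary minimum tax is the binding amount.

53,240 zł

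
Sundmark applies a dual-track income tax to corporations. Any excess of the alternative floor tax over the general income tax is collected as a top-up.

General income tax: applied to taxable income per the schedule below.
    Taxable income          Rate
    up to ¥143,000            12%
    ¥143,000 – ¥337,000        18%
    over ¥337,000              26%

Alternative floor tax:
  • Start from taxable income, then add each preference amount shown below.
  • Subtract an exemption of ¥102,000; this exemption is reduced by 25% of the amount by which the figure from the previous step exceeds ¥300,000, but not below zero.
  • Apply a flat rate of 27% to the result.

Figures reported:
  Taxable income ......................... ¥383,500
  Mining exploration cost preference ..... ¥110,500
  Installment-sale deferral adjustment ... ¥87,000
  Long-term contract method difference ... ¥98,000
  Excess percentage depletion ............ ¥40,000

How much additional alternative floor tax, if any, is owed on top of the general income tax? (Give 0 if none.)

¥129,960

General income tax:
  ¥143,000 × 12% = ¥17,160
  ¥194,000 × 18% = ¥34,920
  ¥46,500 × 26% = ¥12,090
  → ¥64,170

Alternative floor tax:
  Adjusted income: ¥383,500 + ¥110,500 + ¥87,000 + ¥98,000 + ¥40,000 = ¥719,000
  Exemption: 25% × (¥719,000 − ¥300,000) = ¥104,750 ≥ ¥102,000, so the exemption is fully phased out
  Base: ¥719,000 − ¥0 = ¥719,000
  ¥719,000 × 27% = ¥194,130

Excess of alternative floor tax over general income tax: ¥194,130 − ¥64,170 = ¥129,960.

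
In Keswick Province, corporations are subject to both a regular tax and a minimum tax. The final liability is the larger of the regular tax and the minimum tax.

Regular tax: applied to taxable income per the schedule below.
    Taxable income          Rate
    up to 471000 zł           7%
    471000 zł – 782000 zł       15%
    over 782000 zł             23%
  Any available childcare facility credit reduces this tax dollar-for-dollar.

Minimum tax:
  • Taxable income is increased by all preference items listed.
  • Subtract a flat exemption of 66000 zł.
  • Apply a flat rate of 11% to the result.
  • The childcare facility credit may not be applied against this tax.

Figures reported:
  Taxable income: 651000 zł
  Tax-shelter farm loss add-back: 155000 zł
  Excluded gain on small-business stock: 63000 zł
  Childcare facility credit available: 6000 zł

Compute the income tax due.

Minimum tax:
  Adjusted income: 651000 zł + 155000 zł + 63000 zł = 869000 zł
  Less exemption 66000 zł → base 803000 zł
  803000 zł × 11% = 88330 zł

Regular tax:
  471000 zł × 7% = 32970 zł
  180000 zł × 15% = 27000 zł
  → 59970 zł
  Less childcare facility credit 6000 zł → 53970 zł

88330 zł > 53970 zł, so the minimum tax is the binding amount.

88330 zł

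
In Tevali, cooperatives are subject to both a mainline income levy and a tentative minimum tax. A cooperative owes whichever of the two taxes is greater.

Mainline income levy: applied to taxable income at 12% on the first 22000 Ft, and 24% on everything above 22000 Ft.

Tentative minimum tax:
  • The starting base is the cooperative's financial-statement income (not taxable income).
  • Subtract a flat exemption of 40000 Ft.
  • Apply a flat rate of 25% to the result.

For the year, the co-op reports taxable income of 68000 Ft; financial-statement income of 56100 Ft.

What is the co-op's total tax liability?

Tentative minimum tax:
  Base (financial-statement income): 56100 Ft
  Less exemption 40000 Ft → base 16100 Ft
  16100 Ft × 25% = 4025 Ft

Mainline income levy:
  22000 Ft × 12% = 2640 Ft
  46000 Ft × 24% = 11040 Ft
  → 13680 Ft

13680 Ft > 4025 Ft, so the mainline income levy governs.

13680 Ft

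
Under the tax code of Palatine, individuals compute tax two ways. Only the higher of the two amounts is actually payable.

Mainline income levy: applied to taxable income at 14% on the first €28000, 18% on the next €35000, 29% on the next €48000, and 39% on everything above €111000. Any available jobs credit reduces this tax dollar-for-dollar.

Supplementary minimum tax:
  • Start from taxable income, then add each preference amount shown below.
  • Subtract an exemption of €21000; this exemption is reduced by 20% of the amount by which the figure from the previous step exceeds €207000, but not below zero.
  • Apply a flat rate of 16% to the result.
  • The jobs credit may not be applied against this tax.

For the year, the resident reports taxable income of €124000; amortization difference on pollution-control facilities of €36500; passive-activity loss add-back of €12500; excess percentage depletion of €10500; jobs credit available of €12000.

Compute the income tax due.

Mainline income levy:
  €28000 × 14% = €3920
  €35000 × 18% = €6300
  €48000 × 29% = €13920
  €13000 × 39% = €5070
  → €29210
  Less jobs credit €12000 → €17210

Supplementary minimum tax:
  Adjusted income: €124000 + €36500 + €12500 + €10500 = €183500
  Exemption: €183500 ≤ €207000, so full €21000 applies
  Base: €183500 − €21000 = €162500
  €162500 × 16% = €26000

€26000 > €17210, so the supplementary minimum tax is the binding amount.

€26000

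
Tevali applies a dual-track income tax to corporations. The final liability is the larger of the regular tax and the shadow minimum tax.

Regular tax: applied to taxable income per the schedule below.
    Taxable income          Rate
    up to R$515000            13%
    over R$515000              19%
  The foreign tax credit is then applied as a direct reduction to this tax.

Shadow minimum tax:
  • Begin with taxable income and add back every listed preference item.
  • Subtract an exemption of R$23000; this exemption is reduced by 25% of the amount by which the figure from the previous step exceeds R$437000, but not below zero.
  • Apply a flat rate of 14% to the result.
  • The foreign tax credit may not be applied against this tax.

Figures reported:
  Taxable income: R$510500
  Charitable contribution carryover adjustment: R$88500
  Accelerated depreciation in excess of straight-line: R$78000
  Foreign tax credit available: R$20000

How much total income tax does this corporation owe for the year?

R$94780

Regular tax:
  R$510500 × 13% = R$66365
  Less foreign tax credit R$20000 → R$46365

Shadow minimum tax:
  Adjusted income: R$510500 + R$88500 + R$78000 = R$677000
  Exemption: 25% × (R$677000 − R$437000) = R$60000 ≥ R$23000, so the exemption is fully phased out
  Base: R$677000 − R$0 = R$677000
  R$677000 × 14% = R$94780

R$94780 > R$46365, so the shadow minimum tax is the binding amount.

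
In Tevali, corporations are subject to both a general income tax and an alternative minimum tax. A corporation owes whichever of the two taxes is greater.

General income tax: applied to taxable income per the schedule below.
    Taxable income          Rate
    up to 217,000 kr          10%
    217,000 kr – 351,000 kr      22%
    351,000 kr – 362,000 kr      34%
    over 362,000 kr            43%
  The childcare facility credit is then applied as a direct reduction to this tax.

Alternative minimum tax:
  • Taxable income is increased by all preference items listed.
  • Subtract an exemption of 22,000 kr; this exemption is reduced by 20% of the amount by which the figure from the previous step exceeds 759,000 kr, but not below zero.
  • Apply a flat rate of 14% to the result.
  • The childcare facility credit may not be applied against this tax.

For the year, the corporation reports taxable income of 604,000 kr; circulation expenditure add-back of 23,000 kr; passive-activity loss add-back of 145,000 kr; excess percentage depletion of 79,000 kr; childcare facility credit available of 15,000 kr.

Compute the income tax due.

Alternative minimum tax:
  Adjusted income: 604,000 kr + 23,000 kr + 145,000 kr + 79,000 kr = 851,000 kr
  Exemption: 22,000 kr − 20% × (851,000 kr − 759,000 kr) = 22,000 kr − 18,400 kr = 3,600 kr
  Base: 851,000 kr − 3,600 kr = 847,400 kr
  847,400 kr × 14% = 118,636 kr

General income tax:
  217,000 kr × 10% = 21,700 kr
  134,000 kr × 22% = 29,480 kr
  11,000 kr × 34% = 3,740 kr
  242,000 kr × 43% = 104,060 kr
  → 158,980 kr
  Less childcare facility credit 15,000 kr → 143,980 kr

143,980 kr > 118,636 kr, so the general income tax governs.

143,980 kr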